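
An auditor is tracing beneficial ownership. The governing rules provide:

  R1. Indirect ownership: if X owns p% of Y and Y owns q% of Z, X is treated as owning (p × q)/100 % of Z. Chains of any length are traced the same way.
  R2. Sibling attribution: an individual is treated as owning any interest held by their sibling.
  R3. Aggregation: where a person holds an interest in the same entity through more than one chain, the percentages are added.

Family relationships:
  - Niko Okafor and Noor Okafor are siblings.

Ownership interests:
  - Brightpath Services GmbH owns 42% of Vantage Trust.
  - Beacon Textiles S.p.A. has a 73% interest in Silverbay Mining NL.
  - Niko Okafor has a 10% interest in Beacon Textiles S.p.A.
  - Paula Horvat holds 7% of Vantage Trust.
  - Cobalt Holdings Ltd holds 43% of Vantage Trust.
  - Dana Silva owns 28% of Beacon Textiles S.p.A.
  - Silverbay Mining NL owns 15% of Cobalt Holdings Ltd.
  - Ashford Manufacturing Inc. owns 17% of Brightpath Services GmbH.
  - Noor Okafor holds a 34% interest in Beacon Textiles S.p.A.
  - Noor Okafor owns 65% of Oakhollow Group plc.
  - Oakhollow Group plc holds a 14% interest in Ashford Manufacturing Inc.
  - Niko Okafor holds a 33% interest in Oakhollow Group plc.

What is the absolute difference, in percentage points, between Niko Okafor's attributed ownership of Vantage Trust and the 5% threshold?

1.948652

By sibling attribution (R2), Niko Okafor is treated as also owning Noor Okafor's interest in Beacon Textiles S.p.A, giving 10% + 34% = 44%.
By sibling attribution (R2), Niko Okafor is treated as also owning Noor Okafor's interest in Oakhollow Group plc, giving 33% + 65% = 98%.
Chain via Beacon Textiles S.p.A. → Silverbay Mining NL → Cobalt Holdings Ltd (R1): 44% × 73% × 15% × 43% = 2.07174% of Vantage Trust.
Chain via Oakhollow Group plc → Ashford Manufacturing Inc. → Brightpath Services GmbH (R1): 98% × 14% × 17% × 42% = 0.979608% of Vantage Trust.
Aggregating (R3): 2.07174% + 0.979608% = 3.051348%.
3.051348% falls short of the 5% threshold by 1.948652 percentage points.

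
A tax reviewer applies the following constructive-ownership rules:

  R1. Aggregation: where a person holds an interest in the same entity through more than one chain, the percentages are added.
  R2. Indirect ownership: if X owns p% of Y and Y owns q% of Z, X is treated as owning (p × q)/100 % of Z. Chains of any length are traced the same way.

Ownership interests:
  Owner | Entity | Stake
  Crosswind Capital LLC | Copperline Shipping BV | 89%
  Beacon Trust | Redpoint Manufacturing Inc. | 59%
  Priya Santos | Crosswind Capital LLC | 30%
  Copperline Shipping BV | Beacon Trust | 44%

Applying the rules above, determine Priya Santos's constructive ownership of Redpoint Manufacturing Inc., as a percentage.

Chain via Crosswind Capital LLC → Copperline Shipping BV → Beacon Trust (R2): 30% × 89% × 44% × 59% = 6.93132% of Redpoint Manufacturing Inc.

6.93132%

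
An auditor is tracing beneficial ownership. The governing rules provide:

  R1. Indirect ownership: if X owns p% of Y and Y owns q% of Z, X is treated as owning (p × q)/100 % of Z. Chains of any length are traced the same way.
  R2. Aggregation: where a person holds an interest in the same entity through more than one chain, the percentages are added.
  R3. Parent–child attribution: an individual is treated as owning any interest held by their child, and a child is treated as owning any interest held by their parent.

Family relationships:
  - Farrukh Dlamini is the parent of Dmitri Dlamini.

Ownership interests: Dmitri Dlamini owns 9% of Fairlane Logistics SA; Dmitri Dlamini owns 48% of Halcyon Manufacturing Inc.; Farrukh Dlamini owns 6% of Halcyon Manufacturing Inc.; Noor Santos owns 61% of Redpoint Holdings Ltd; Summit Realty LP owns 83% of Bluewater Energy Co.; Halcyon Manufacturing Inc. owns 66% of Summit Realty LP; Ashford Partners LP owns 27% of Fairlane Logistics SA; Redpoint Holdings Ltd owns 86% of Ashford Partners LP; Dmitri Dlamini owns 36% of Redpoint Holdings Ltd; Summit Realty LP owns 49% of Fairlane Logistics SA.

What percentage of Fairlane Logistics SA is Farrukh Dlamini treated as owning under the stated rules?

34.8228%

By parent–child attribution (R3), Farrukh Dlamini is treated as also owning Dmitri Dlamini's interest in Halcyon Manufacturing Inc, giving 6% + 48% = 54%.
By parent–child attribution (R3), Farrukh Dlamini is treated as owning Dmitri Dlamini's 36% interest in Redpoint Holdings Ltd.
By parent–child attribution (R3), Farrukh Dlamini is treated as owning Dmitri Dlamini's 9% interest in Fairlane Logistics SA.
Chain via Halcyon Manufacturing Inc. → Summit Realty LP (R1): 54% × 66% × 49% = 17.4636% of Fairlane Logistics SA.
Chain via Redpoint Holdings Ltd → Ashford Partners LP (R1): 36% × 86% × 27% = 8.3592% of Fairlane Logistics SA.
Direct interest in Fairlane Logistics SA: 9%.
Aggregating (R2): 17.4636% + 8.3592% + 9% = 34.8228%.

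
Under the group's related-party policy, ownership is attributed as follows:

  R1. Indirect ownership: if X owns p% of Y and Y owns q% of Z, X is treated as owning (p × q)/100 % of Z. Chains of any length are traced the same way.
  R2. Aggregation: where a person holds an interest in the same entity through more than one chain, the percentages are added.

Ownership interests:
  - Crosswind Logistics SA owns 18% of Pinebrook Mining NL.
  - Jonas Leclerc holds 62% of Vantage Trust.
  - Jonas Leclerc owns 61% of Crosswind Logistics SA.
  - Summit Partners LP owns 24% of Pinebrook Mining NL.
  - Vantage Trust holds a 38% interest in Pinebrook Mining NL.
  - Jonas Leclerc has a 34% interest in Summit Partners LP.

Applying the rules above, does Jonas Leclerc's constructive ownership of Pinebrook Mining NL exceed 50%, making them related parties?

No

Chain via Summit Partners LP (R1): 34% × 24% = 8.16% of Pinebrook Mining NL.
Chain via Vantage Trust (R1): 62% × 38% = 23.56% of Pinebrook Mining NL.
Chain via Crosswind Logistics SA (R1): 61% × 18% = 10.98% of Pinebrook Mining NL.
Aggregating (R2): 8.16% + 23.56% + 10.98% = 42.7%.
42.7% does not exceed the 50% threshold, so Jonas is not a related party to Pinebrook Mining NL.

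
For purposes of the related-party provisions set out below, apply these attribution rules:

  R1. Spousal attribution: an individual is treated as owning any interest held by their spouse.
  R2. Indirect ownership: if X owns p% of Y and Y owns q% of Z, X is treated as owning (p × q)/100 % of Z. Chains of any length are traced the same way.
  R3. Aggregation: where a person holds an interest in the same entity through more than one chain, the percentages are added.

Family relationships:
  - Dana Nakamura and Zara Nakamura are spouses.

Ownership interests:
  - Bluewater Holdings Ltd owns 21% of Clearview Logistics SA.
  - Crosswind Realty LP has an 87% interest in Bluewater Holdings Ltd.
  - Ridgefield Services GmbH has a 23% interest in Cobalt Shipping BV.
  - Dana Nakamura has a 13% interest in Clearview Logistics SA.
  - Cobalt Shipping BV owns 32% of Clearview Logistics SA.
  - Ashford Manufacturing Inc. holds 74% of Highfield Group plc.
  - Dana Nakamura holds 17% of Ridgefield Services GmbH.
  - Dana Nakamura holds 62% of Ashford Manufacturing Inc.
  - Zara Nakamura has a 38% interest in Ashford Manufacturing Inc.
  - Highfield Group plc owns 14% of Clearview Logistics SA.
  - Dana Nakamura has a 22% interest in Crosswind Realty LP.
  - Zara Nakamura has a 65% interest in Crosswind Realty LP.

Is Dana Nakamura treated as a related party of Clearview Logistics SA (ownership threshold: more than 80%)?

No

By spousal attribution (R1), Dana Nakamura is treated as also owning Zara Nakamura's interest in Ashford Manufacturing Inc, giving 62% + 38% = 100%.
By spousal attribution (R1), Dana Nakamura is treated as also owning Zara Nakamura's interest in Crosswind Realty LP, giving 22% + 65% = 87%.
Chain via Ashford Manufacturing Inc. → Highfield Group plc (R2): 100% × 74% × 14% = 10.36% of Clearview Logistics SA.
Chain via Ridgefield Services GmbH → Cobalt Shipping BV (R2): 17% × 23% × 32% = 1.2512% of Clearview Logistics SA.
Chain via Crosswind Realty LP → Bluewater Holdings Ltd (R2): 87% × 87% × 21% = 15.8949% of Clearview Logistics SA.
Direct interest in Clearview Logistics SA: 13%.
Aggregating (R3): 10.36% + 1.2512% + 15.8949% + 13% = 40.5061%.
40.5061% does not exceed the 80% threshold, so Dana is not a related party to Clearview Logistics SA.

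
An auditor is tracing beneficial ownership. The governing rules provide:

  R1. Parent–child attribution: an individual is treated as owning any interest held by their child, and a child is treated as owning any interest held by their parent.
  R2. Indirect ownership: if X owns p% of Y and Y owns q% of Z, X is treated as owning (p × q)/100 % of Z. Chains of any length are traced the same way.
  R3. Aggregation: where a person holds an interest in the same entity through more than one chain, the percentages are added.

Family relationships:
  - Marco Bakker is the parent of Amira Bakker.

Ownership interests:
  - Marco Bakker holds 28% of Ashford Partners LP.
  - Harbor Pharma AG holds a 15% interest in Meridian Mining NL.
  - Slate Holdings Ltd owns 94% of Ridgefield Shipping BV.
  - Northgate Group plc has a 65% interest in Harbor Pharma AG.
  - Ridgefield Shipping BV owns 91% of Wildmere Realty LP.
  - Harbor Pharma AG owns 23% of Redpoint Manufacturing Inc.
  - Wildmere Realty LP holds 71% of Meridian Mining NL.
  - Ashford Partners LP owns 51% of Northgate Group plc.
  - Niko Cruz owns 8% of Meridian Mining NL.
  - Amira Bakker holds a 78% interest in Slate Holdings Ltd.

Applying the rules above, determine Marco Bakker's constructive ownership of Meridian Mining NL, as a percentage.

By parent–child attribution (R1), Marco Bakker is treated as owning Amira Bakker's 78% interest in Slate Holdings Ltd.
Chain via Ashford Partners LP → Northgate Group plc → Harbor Pharma AG (R2): 28% × 51% × 65% × 15% = 1.3923% of Meridian Mining NL.
Chain via Slate Holdings Ltd → Ridgefield Shipping BV → Wildmere Realty LP (R2): 78% × 94% × 91% × 71% = 47.372052% of Meridian Mining NL.
Aggregating (R3): 1.3923% + 47.372052% = 48.764352%.

48.764352%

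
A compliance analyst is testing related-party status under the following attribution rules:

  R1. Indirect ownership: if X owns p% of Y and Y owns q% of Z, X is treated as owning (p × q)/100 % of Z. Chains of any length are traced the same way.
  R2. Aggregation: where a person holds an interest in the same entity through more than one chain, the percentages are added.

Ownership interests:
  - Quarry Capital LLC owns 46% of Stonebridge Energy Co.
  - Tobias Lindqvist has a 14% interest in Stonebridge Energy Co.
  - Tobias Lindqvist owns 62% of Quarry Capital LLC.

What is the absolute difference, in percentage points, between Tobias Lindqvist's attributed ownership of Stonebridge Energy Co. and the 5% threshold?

37.52

Chain via Quarry Capital LLC (R1): 62% × 46% = 28.52% of Stonebridge Energy Co.
Direct interest in Stonebridge Energy Co: 14%.
Aggregating (R2): 28.52% + 14% = 42.52%.
42.52% exceeds the 5% threshold by 37.52 percentage points.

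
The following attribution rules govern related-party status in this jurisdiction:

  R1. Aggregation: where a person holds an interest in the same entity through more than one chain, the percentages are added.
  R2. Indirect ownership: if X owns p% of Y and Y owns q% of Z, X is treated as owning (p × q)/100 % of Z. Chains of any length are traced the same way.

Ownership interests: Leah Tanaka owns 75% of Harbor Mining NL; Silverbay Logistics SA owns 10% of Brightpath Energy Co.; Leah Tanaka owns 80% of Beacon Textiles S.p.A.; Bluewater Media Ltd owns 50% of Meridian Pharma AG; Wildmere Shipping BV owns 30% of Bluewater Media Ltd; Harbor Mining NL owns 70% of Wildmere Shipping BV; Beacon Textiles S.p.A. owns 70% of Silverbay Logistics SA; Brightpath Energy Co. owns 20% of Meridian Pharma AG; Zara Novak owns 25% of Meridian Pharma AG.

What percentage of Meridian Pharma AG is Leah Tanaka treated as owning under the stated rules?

8.995%

Chain via Beacon Textiles S.p.A. → Silverbay Logistics SA → Brightpath Energy Co. (R2): 80% × 70% × 10% × 20% = 1.12% of Meridian Pharma AG.
Chain via Harbor Mining NL → Wildmere Shipping BV → Bluewater Media Ltd (R2): 75% × 70% × 30% × 50% = 7.875% of Meridian Pharma AG.
Aggregating (R1): 1.12% + 7.875% = 8.995%.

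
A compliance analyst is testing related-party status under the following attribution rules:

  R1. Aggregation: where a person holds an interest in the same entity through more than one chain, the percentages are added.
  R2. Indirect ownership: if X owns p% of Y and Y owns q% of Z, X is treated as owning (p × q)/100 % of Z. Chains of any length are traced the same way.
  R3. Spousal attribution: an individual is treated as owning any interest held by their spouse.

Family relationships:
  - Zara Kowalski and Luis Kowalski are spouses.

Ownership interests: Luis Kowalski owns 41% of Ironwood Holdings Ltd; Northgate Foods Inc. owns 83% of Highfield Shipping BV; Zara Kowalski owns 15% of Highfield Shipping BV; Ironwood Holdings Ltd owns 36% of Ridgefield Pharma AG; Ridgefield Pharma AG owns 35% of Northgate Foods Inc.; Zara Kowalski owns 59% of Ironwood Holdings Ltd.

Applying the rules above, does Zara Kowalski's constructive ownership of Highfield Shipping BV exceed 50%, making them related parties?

No

By spousal attribution (R3), Zara Kowalski is treated as also owning Luis Kowalski's interest in Ironwood Holdings Ltd, giving 59% + 41% = 100%.
Chain via Ironwood Holdings Ltd → Ridgefield Pharma AG → Northgate Foods Inc. (R2): 100% × 36% × 35% × 83% = 10.458% of Highfield Shipping BV.
Direct interest in Highfield Shipping BV: 15%.
Aggregating (R1): 10.458% + 15% = 25.458%.
25.458% does not exceed the 50% threshold, so Zara is not a related party to Highfield Shipping BV.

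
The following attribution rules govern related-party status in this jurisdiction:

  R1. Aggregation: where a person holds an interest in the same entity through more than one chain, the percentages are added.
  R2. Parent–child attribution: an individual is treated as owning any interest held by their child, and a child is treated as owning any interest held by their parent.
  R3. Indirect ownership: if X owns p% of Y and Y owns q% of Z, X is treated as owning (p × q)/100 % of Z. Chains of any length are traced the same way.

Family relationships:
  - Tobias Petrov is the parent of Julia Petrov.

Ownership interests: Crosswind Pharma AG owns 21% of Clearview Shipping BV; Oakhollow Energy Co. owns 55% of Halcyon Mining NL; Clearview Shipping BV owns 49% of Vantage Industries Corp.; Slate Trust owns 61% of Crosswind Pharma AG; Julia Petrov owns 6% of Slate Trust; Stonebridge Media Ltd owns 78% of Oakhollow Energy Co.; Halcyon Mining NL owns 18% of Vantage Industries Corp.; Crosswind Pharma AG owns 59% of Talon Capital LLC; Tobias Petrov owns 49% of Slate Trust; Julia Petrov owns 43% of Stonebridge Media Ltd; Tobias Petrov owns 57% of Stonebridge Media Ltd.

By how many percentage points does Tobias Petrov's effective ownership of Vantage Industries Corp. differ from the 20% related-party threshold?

8.825705

By parent–child attribution (R2), Tobias Petrov is treated as also owning Julia Petrov's interest in Stonebridge Media Ltd, giving 57% + 43% = 100%.
By parent–child attribution (R2), Tobias Petrov is treated as also owning Julia Petrov's interest in Slate Trust, giving 49% + 6% = 55%.
Chain via Stonebridge Media Ltd → Oakhollow Energy Co. → Halcyon Mining NL (R3): 100% × 78% × 55% × 18% = 7.722% of Vantage Industries Corp.
Chain via Slate Trust → Crosswind Pharma AG → Clearview Shipping BV (R3): 55% × 61% × 21% × 49% = 3.452295% of Vantage Industries Corp.
Aggregating (R1): 7.722% + 3.452295% = 11.174295%.
11.174295% falls short of the 20% threshold by 8.825705 percentage points.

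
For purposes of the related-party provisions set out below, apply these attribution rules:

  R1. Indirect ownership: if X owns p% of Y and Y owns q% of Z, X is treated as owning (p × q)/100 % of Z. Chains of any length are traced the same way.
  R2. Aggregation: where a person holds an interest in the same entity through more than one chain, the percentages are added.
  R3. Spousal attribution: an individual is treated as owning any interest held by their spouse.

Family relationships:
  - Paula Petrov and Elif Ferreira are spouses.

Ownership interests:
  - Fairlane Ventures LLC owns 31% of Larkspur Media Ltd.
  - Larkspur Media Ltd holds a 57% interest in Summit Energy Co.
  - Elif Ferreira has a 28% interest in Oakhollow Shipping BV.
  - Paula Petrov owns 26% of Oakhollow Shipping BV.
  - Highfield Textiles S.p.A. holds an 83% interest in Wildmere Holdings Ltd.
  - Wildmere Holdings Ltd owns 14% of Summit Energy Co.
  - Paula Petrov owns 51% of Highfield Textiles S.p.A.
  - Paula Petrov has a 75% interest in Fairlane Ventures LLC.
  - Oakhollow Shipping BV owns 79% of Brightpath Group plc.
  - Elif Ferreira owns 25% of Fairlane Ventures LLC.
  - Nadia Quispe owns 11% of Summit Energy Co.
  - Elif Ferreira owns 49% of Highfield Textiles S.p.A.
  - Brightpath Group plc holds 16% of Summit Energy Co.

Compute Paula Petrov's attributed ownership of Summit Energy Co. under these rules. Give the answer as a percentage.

By spousal attribution (R3), Paula Petrov is treated as also owning Elif Ferreira's interest in Oakhollow Shipping BV, giving 26% + 28% = 54%.
By spousal attribution (R3), Paula Petrov is treated as also owning Elif Ferreira's interest in Fairlane Ventures LLC, giving 75% + 25% = 100%.
By spousal attribution (R3), Paula Petrov is treated as also owning Elif Ferreira's interest in Highfield Textiles S.p.A, giving 51% + 49% = 100%.
Chain via Oakhollow Shipping BV → Brightpath Group plc (R1): 54% × 79% × 16% = 6.8256% of Summit Energy Co.
Chain via Fairlane Ventures LLC → Larkspur Media Ltd (R1): 100% × 31% × 57% = 17.67% of Summit Energy Co.
Chain via Highfield Textiles S.p.A. → Wildmere Holdings Ltd (R1): 100% × 83% × 14% = 11.62% of Summit Energy Co.
Aggregating (R2): 6.8256% + 17.67% + 11.62% = 36.1156%.

36.1156%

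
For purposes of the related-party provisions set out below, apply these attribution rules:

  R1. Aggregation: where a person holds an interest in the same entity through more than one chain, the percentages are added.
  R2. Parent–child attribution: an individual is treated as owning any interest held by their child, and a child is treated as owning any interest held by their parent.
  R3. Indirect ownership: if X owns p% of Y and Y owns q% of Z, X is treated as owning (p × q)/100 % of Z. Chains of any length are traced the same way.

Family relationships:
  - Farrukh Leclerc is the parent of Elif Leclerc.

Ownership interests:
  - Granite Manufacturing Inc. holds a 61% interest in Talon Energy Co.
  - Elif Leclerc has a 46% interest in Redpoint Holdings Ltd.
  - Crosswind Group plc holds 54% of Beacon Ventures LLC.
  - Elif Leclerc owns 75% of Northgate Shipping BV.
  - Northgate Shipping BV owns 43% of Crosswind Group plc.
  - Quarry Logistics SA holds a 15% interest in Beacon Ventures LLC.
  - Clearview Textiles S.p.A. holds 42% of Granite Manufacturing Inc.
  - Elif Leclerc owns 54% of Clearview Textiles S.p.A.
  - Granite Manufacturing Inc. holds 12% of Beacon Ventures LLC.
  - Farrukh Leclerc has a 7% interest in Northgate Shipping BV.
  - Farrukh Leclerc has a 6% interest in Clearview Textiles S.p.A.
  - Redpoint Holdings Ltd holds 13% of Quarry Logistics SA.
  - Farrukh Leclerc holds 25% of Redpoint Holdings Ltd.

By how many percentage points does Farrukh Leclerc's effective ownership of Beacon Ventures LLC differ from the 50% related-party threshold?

By parent–child attribution (R2), Farrukh Leclerc is treated as also owning Elif Leclerc's interest in Redpoint Holdings Ltd, giving 25% + 46% = 71%.
By parent–child attribution (R2), Farrukh Leclerc is treated as also owning Elif Leclerc's interest in Northgate Shipping BV, giving 7% + 75% = 82%.
By parent–child attribution (R2), Farrukh Leclerc is treated as also owning Elif Leclerc's interest in Clearview Textiles S.p.A, giving 6% + 54% = 60%.
Chain via Redpoint Holdings Ltd → Quarry Logistics SA (R3): 71% × 13% × 15% = 1.3845% of Beacon Ventures LLC.
Chain via Northgate Shipping BV → Crosswind Group plc (R3): 82% × 43% × 54% = 19.0404% of Beacon Ventures LLC.
Chain via Clearview Textiles S.p.A. → Granite Manufacturing Inc. (R3): 60% × 42% × 12% = 3.024% of Beacon Ventures LLC.
Aggregating (R1): 1.3845% + 19.0404% + 3.024% = 23.4489%.
23.4489% falls short of the 50% threshold by 26.5511 percentage points.

26.5511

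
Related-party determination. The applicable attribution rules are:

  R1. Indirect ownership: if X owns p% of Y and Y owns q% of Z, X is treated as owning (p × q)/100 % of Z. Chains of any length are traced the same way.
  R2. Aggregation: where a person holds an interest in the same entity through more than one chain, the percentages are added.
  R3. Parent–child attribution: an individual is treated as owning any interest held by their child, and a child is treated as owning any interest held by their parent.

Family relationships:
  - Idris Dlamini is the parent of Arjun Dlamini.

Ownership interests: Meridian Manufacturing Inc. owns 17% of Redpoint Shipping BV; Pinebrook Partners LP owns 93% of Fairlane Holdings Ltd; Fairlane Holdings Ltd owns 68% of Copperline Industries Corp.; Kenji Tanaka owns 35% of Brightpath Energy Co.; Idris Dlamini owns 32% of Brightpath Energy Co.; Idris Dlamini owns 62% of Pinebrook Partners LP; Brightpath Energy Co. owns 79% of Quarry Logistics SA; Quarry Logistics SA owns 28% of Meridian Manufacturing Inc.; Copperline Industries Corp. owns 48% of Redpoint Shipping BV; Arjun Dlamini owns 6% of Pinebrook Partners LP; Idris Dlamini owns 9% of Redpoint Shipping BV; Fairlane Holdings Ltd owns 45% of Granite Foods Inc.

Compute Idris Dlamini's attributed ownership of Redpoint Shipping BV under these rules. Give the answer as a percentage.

By parent–child attribution (R3), Idris Dlamini is treated as also owning Arjun Dlamini's interest in Pinebrook Partners LP, giving 62% + 6% = 68%.
Chain via Brightpath Energy Co. → Quarry Logistics SA → Meridian Manufacturing Inc. (R1): 32% × 79% × 28% × 17% = 1.203328% of Redpoint Shipping BV.
Chain via Pinebrook Partners LP → Fairlane Holdings Ltd → Copperline Industries Corp. (R1): 68% × 93% × 68% × 48% = 20.641536% of Redpoint Shipping BV.
Direct interest in Redpoint Shipping BV: 9%.
Aggregating (R2): 1.203328% + 20.641536% + 9% = 30.844864%.

30.844864%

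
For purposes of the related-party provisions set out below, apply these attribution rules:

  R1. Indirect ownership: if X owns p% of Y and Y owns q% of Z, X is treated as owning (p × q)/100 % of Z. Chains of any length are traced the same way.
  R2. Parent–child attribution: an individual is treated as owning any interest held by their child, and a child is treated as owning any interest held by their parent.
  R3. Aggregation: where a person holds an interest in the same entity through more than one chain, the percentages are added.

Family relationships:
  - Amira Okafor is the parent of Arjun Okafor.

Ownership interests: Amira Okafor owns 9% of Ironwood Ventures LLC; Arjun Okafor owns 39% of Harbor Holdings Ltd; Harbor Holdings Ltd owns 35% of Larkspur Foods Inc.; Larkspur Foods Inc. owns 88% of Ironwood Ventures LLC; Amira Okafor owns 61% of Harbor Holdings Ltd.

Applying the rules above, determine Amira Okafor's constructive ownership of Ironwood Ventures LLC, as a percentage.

By parent–child attribution (R2), Amira Okafor is treated as also owning Arjun Okafor's interest in Harbor Holdings Ltd, giving 61% + 39% = 100%.
Chain via Harbor Holdings Ltd → Larkspur Foods Inc. (R1): 100% × 35% × 88% = 30.8% of Ironwood Ventures LLC.
Direct interest in Ironwood Ventures LLC: 9%.
Aggregating (R3): 30.8% + 9% = 39.8%.

39.8%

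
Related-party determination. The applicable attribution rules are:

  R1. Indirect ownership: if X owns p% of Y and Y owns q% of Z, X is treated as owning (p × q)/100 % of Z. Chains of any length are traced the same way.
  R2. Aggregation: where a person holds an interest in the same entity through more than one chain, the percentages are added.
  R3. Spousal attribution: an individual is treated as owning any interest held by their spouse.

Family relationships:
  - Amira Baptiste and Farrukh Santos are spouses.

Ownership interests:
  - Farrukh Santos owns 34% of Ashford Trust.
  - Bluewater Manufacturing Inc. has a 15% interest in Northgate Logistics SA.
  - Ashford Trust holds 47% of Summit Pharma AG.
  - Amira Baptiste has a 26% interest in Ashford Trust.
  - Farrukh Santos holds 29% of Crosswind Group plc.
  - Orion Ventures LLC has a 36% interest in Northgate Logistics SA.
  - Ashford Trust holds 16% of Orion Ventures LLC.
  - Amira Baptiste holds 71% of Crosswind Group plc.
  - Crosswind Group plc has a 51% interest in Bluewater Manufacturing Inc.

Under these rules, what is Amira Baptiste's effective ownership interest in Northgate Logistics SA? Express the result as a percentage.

11.106%

By spousal attribution (R3), Amira Baptiste is treated as also owning Farrukh Santos's interest in Crosswind Group plc, giving 71% + 29% = 100%.
By spousal attribution (R3), Amira Baptiste is treated as also owning Farrukh Santos's interest in Ashford Trust, giving 26% + 34% = 60%.
Chain via Crosswind Group plc → Bluewater Manufacturing Inc. (R1): 100% × 51% × 15% = 7.65% of Northgate Logistics SA.
Chain via Ashford Trust → Orion Ventures LLC (R1): 60% × 16% × 36% = 3.456% of Northgate Logistics SA.
Aggregating (R2): 7.65% + 3.456% = 11.106%.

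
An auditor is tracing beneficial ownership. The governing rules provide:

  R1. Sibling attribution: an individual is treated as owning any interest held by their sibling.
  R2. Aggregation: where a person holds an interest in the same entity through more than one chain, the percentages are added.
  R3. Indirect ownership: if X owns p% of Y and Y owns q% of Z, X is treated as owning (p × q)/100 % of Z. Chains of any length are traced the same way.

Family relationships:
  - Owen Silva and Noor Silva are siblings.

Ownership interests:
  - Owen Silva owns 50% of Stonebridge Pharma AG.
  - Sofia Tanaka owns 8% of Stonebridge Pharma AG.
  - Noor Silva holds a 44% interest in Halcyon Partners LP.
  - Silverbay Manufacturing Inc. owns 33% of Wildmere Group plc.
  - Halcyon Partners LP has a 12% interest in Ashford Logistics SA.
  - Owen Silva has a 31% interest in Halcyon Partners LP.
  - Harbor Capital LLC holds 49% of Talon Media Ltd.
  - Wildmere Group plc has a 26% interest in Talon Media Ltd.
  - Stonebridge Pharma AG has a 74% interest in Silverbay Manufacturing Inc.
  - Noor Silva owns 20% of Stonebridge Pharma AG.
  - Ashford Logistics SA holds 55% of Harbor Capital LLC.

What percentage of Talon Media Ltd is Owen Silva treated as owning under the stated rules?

By sibling attribution (R1), Owen Silva is treated as also owning Noor Silva's interest in Stonebridge Pharma AG, giving 50% + 20% = 70%.
By sibling attribution (R1), Owen Silva is treated as also owning Noor Silva's interest in Halcyon Partners LP, giving 31% + 44% = 75%.
Chain via Stonebridge Pharma AG → Silverbay Manufacturing Inc. → Wildmere Group plc (R3): 70% × 74% × 33% × 26% = 4.44444% of Talon Media Ltd.
Chain via Halcyon Partners LP → Ashford Logistics SA → Harbor Capital LLC (R3): 75% × 12% × 55% × 49% = 2.4255% of Talon Media Ltd.
Aggregating (R2): 4.44444% + 2.4255% = 6.86994%.

6.86994%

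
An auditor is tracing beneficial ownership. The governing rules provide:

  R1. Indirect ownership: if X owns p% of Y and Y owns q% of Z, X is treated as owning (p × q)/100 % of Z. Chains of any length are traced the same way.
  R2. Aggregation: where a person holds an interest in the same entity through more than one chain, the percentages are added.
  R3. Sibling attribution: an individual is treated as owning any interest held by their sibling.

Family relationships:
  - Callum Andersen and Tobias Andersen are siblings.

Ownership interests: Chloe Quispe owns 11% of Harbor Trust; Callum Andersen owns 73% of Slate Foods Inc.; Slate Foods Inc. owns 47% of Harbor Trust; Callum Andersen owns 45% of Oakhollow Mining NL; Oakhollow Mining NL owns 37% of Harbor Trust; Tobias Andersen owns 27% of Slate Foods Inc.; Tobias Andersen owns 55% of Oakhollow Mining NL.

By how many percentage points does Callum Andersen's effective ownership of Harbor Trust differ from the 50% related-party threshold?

34

By sibling attribution (R3), Callum Andersen is treated as also owning Tobias Andersen's interest in Slate Foods Inc, giving 73% + 27% = 100%.
By sibling attribution (R3), Callum Andersen is treated as also owning Tobias Andersen's interest in Oakhollow Mining NL, giving 45% + 55% = 100%.
Chain via Slate Foods Inc. (R1): 100% × 47% = 47% of Harbor Trust.
Chain via Oakhollow Mining NL (R1): 100% × 37% = 37% of Harbor Trust.
Aggregating (R2): 47% + 37% = 84%.
84% exceeds the 50% threshold by 34 percentage points.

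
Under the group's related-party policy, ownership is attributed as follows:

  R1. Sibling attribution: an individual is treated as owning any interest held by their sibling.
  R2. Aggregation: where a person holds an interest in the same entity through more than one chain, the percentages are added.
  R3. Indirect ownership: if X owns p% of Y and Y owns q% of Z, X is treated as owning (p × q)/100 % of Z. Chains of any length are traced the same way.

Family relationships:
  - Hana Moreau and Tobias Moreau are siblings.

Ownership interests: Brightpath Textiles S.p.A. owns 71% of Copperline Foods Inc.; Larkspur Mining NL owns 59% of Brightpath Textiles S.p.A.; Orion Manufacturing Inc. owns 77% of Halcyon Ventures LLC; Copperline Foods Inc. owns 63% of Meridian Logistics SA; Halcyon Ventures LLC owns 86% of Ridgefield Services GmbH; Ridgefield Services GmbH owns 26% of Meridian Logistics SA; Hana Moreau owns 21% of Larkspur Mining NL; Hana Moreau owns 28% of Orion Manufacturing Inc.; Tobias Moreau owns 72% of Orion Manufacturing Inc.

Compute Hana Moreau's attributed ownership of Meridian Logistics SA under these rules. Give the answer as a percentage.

22.759247%

By sibling attribution (R1), Hana Moreau is treated as also owning Tobias Moreau's interest in Orion Manufacturing Inc, giving 28% + 72% = 100%.
Chain via Orion Manufacturing Inc. → Halcyon Ventures LLC → Ridgefield Services GmbH (R3): 100% × 77% × 86% × 26% = 17.2172% of Meridian Logistics SA.
Chain via Larkspur Mining NL → Brightpath Textiles S.p.A. → Copperline Foods Inc. (R3): 21% × 59% × 71% × 63% = 5.542047% of Meridian Logistics SA.
Aggregating (R2): 17.2172% + 5.542047% = 22.759247%.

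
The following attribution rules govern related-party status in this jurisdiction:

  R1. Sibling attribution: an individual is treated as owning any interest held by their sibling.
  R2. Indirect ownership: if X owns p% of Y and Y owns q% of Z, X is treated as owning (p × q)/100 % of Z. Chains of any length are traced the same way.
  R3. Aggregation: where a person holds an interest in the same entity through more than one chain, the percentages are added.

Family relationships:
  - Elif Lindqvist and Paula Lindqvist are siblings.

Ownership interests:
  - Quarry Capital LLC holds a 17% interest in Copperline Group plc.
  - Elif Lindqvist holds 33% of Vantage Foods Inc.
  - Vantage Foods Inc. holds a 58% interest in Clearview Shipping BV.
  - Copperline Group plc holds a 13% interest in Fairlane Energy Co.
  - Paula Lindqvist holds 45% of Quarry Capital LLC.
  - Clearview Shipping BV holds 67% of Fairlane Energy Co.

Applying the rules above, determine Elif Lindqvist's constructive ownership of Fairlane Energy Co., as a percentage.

By sibling attribution (R1), Elif Lindqvist is treated as owning Paula Lindqvist's 45% interest in Quarry Capital LLC.
Chain via Vantage Foods Inc. → Clearview Shipping BV (R2): 33% × 58% × 67% = 12.8238% of Fairlane Energy Co.
Chain via Quarry Capital LLC → Copperline Group plc (R2): 45% × 17% × 13% = 0.9945% of Fairlane Energy Co.
Aggregating (R3): 12.8238% + 0.9945% = 13.8183%.

13.8183%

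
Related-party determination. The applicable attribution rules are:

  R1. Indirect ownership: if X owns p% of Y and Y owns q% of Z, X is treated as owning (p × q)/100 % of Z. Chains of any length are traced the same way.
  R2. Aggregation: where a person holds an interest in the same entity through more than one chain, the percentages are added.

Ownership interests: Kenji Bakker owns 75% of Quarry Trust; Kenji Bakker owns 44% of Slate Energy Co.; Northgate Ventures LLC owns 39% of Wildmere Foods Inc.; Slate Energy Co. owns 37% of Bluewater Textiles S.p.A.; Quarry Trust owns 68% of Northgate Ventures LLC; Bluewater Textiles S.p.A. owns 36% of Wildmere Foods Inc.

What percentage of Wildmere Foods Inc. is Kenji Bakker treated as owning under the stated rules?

Chain via Slate Energy Co. → Bluewater Textiles S.p.A. (R1): 44% × 37% × 36% = 5.8608% of Wildmere Foods Inc.
Chain via Quarry Trust → Northgate Ventures LLC (R1): 75% × 68% × 39% = 19.89% of Wildmere Foods Inc.
Aggregating (R2): 5.8608% + 19.89% = 25.7508%.

25.7508%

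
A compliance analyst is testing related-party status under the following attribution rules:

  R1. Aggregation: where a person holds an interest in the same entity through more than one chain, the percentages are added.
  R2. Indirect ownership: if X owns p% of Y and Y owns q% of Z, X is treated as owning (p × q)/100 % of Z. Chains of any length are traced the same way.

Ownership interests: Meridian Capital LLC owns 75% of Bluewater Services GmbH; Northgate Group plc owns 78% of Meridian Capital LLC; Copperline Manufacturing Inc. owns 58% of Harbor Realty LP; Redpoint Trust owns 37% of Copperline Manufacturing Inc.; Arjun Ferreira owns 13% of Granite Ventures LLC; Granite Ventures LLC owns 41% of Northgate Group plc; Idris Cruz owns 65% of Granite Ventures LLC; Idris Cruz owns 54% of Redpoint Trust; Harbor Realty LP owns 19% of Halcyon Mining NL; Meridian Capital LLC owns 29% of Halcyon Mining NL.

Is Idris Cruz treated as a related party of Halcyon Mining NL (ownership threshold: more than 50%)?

Chain via Redpoint Trust → Copperline Manufacturing Inc. → Harbor Realty LP (R2): 54% × 37% × 58% × 19% = 2.201796% of Halcyon Mining NL.
Chain via Granite Ventures LLC → Northgate Group plc → Meridian Capital LLC (R2): 65% × 41% × 78% × 29% = 6.02823% of Halcyon Mining NL.
Aggregating (R1): 2.201796% + 6.02823% = 8.230026%.
8.230026% does not exceed the 50% threshold, so Idris is not a related party to Halcyon Mining NL.

No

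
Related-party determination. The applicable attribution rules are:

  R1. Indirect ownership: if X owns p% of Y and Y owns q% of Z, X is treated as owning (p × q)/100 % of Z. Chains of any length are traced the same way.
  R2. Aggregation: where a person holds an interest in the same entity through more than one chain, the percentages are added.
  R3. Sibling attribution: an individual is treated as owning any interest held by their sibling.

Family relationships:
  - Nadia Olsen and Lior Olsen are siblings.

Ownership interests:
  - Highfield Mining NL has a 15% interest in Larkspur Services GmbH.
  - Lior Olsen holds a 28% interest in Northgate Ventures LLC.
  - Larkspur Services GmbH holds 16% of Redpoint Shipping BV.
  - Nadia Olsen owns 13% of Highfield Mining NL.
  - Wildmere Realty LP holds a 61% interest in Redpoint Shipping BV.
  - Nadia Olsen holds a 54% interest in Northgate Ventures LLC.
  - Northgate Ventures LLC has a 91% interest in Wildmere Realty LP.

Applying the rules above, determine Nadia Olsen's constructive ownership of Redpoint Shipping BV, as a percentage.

45.8302%

By sibling attribution (R3), Nadia Olsen is treated as also owning Lior Olsen's interest in Northgate Ventures LLC, giving 54% + 28% = 82%.
Chain via Highfield Mining NL → Larkspur Services GmbH (R1): 13% × 15% × 16% = 0.312% of Redpoint Shipping BV.
Chain via Northgate Ventures LLC → Wildmere Realty LP (R1): 82% × 91% × 61% = 45.5182% of Redpoint Shipping BV.
Aggregating (R2): 0.312% + 45.5182% = 45.8302%.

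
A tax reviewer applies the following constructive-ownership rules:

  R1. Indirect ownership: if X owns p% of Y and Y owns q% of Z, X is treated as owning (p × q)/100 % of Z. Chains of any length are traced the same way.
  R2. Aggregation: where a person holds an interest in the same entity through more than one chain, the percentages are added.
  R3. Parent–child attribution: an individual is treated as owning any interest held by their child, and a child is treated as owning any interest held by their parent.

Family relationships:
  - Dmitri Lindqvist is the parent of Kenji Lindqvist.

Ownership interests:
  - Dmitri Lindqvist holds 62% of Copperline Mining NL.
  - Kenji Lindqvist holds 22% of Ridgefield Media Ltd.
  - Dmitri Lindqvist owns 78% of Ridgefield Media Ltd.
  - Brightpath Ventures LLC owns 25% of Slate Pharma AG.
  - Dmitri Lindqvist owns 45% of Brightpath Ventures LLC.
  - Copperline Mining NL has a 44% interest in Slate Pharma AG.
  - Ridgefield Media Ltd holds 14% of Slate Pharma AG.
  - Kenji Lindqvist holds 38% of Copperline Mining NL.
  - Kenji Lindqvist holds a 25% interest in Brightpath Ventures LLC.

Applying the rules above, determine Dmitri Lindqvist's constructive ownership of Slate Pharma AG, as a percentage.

75.5%

By parent–child attribution (R3), Dmitri Lindqvist is treated as also owning Kenji Lindqvist's interest in Copperline Mining NL, giving 62% + 38% = 100%.
By parent–child attribution (R3), Dmitri Lindqvist is treated as also owning Kenji Lindqvist's interest in Brightpath Ventures LLC, giving 45% + 25% = 70%.
By parent–child attribution (R3), Dmitri Lindqvist is treated as also owning Kenji Lindqvist's interest in Ridgefield Media Ltd, giving 78% + 22% = 100%.
Chain via Copperline Mining NL (R1): 100% × 44% = 44% of Slate Pharma AG.
Chain via Brightpath Ventures LLC (R1): 70% × 25% = 17.5% of Slate Pharma AG.
Chain via Ridgefield Media Ltd (R1): 100% × 14% = 14% of Slate Pharma AG.
Aggregating (R2): 44% + 17.5% + 14% = 75.5%.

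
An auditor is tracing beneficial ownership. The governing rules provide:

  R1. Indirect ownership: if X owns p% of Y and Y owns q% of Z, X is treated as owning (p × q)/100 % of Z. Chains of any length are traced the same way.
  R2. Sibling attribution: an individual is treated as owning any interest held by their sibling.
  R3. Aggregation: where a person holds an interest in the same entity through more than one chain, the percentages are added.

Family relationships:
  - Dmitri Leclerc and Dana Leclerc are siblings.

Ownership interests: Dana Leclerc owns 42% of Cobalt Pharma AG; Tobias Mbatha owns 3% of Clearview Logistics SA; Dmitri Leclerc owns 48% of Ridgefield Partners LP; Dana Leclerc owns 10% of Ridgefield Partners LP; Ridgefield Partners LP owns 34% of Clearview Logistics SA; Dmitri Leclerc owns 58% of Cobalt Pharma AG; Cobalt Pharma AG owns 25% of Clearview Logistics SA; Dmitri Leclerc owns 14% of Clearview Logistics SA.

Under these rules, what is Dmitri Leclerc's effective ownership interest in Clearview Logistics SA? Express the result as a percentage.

58.72%

By sibling attribution (R2), Dmitri Leclerc is treated as also owning Dana Leclerc's interest in Ridgefield Partners LP, giving 48% + 10% = 58%.
By sibling attribution (R2), Dmitri Leclerc is treated as also owning Dana Leclerc's interest in Cobalt Pharma AG, giving 58% + 42% = 100%.
Chain via Ridgefield Partners LP (R1): 58% × 34% = 19.72% of Clearview Logistics SA.
Chain via Cobalt Pharma AG (R1): 100% × 25% = 25% of Clearview Logistics SA.
Direct interest in Clearview Logistics SA: 14%.
Aggregating (R3): 19.72% + 25% + 14% = 58.72%.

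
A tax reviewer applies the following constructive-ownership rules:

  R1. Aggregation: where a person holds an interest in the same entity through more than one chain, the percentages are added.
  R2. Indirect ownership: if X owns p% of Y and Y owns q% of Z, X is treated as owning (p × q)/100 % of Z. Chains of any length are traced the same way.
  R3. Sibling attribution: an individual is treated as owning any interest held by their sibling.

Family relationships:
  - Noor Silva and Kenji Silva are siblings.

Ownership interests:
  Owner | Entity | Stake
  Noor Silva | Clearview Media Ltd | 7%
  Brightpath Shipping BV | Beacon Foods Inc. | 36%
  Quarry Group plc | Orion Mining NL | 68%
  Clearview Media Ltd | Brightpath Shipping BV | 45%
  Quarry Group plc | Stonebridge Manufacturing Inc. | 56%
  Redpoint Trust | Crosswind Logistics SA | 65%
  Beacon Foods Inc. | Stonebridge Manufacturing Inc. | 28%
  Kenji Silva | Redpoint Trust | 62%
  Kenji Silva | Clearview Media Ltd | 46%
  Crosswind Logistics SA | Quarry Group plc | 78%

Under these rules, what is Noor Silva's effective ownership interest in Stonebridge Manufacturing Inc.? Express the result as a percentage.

20.00712%

By sibling attribution (R3), Noor Silva is treated as also owning Kenji Silva's interest in Clearview Media Ltd, giving 7% + 46% = 53%.
By sibling attribution (R3), Noor Silva is treated as owning Kenji Silva's 62% interest in Redpoint Trust.
Chain via Clearview Media Ltd → Brightpath Shipping BV → Beacon Foods Inc. (R2): 53% × 45% × 36% × 28% = 2.40408% of Stonebridge Manufacturing Inc.
Chain via Redpoint Trust → Crosswind Logistics SA → Quarry Group plc (R2): 62% × 65% × 78% × 56% = 17.60304% of Stonebridge Manufacturing Inc.
Aggregating (R1): 2.40408% + 17.60304% = 20.00712%.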